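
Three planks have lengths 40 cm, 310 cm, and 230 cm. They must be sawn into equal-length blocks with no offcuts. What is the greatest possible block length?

The block length must divide every plank, so the greatest is gcd(40, 310, 230).
40 = 2^3 × 5
310 = 2 × 5 × 31
230 = 2 × 5 × 23
gcd(40, 310, 230) = 2 × 5 = 10.

10 cm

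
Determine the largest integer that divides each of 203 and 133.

7

203 = 7 × 29
133 = 7 × 19
gcd(203, 133) = 7.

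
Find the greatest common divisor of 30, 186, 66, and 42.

6

30 = 2 × 3 × 5
186 = 2 × 3 × 31
66 = 2 × 3 × 11
42 = 2 × 3 × 7
gcd(30, 186, 66, 42) = 2 × 3 = 6.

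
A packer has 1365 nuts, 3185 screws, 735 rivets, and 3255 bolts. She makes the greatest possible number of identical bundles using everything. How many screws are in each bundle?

91

Number of bundles = gcd(1365, 3185, 735, 3255).
1365 = 3 × 5 × 7 × 13
3185 = 5 × 7^2 × 13
735 = 3 × 5 × 7^2
3255 = 3 × 5 × 7 × 31
gcd(1365, 3185, 735, 3255) = 5 × 7 = 35.
screws per bundle = 3185 / 35 = 91.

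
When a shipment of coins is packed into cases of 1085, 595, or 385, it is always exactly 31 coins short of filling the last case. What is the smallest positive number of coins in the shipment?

202864

Being 31 short of a full case of size k means N ≡ −31 (mod k), i.e. N + 31 is a multiple of each size.
1085 = 5 × 7 × 31
595 = 5 × 7 × 17
385 = 5 × 7 × 11
LCM(1085, 595, 385) = 5 × 7 × 11 × 17 × 31 = 202895.
Smallest positive N is 202895 − 31 = 202864.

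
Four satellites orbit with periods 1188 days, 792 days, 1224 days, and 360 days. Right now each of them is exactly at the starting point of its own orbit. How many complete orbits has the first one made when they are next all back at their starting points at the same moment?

All finish a whole number of cycles simultaneously at t = LCM of the periods.
1188 = 2^2 × 3^3 × 11
792 = 2^3 × 3^2 × 11
1224 = 2^3 × 3^2 × 17
360 = 2^3 × 3^2 × 5
LCM(1188, 792, 1224, 360) = 2^3 × 3^3 × 5 × 11 × 17 = 201960.
Orbits for period 1188: 201960 / 1188 = 170.

170 orbits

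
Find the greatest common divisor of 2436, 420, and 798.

2436 = 2^2 × 3 × 7 × 29
420 = 2^2 × 3 × 5 × 7
798 = 2 × 3 × 7 × 19
gcd(2436, 420, 798) = 2 × 3 × 7 = 42.

42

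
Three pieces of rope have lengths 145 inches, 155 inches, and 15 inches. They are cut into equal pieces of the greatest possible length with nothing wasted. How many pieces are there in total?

63

Piece length = gcd(145, 155, 15).
145 = 5 × 29
155 = 5 × 31
15 = 3 × 5
gcd(145, 155, 15) = 5.
Total pieces = 145/5 + 155/5 + 15/5 = 29 + 31 + 3 = 63.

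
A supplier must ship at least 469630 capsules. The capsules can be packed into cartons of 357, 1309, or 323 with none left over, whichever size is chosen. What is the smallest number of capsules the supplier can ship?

The number of capsules must be a common multiple of 357, 1309, and 323, so a multiple of their LCM.
357 = 3 × 7 × 17
1309 = 7 × 11 × 17
323 = 17 × 19
LCM(357, 1309, 323) = 3 × 7 × 11 × 17 × 19 = 74613.
Smallest multiple of 74613 that is ≥ 469630: ⌈469630/74613⌉ × 74613 = 7 × 74613 = 522291.

522291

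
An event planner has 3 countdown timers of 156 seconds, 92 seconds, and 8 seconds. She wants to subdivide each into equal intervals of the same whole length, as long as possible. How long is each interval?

4 seconds

The interval must divide each timer length; the longest such is the gcd.
156 = 2^2 × 3 × 13
92 = 2^2 × 23
8 = 2^3
gcd(156, 92, 8) = 2^2 = 4.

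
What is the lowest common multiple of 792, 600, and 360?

792 = 2^3 × 3^2 × 11
600 = 2^3 × 3 × 5^2
360 = 2^3 × 3^2 × 5
LCM(792, 600, 360) = 2^3 × 3^2 × 5^2 × 11 = 19800.

19800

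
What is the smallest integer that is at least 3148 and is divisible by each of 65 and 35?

The integer must be a common multiple of 65 and 35, so a multiple of their LCM.
65 = 5 × 13
35 = 5 × 7
LCM(65, 35) = 5 × 7 × 13 = 455.
Smallest multiple of 455 that is ≥ 3148: ⌈3148/455⌉ × 455 = 7 × 455 = 3185.

3185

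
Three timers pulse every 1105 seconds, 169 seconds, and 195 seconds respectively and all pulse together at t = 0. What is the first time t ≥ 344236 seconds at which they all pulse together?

Joint pulses occur at multiples of LCM(1105, 169, 195).
1105 = 5 × 13 × 17
169 = 13^2
195 = 3 × 5 × 13
LCM(1105, 169, 195) = 3 × 5 × 13^2 × 17 = 43095.
Smallest multiple of 43095 that is ≥ 344236: ⌈344236/43095⌉ × 43095 = 8 × 43095 = 344760.

344760 seconds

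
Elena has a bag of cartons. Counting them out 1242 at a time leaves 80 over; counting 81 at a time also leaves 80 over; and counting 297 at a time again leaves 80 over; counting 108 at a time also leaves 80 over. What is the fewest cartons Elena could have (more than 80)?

N − 80 must be a common multiple of 1242, 81, 297, and 108.
1242 = 2 × 3^3 × 23
81 = 3^4
297 = 3^3 × 11
108 = 2^2 × 3^3
LCM(1242, 81, 297, 108) = 2^2 × 3^4 × 11 × 23 = 81972.
Smallest N > 80 is LCM + 80 = 81972 + 80 = 82052.

82052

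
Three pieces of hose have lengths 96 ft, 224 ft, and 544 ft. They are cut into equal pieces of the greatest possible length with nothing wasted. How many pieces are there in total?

27

Piece length = gcd(96, 224, 544).
96 = 2^5 × 3
224 = 2^5 × 7
544 = 2^5 × 17
gcd(96, 224, 544) = 2^5 = 32.
Total pieces = 96/32 + 224/32 + 544/32 = 3 + 7 + 17 = 27.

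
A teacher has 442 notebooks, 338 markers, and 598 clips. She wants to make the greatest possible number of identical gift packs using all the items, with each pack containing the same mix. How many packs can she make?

26 packs

The pack count must divide each quantity, so the greatest is gcd(442, 338, 598).
442 = 2 × 13 × 17
338 = 2 × 13^2
598 = 2 × 13 × 23
gcd(442, 338, 598) = 2 × 13 = 26.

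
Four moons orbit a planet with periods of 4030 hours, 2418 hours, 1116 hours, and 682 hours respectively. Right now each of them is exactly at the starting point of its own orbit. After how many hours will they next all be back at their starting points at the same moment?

797940 hours

They coincide at every common multiple of the periods; the first is the LCM.
4030 = 2 × 5 × 13 × 31
2418 = 2 × 3 × 13 × 31
1116 = 2^2 × 3^2 × 31
682 = 2 × 11 × 31
LCM(4030, 2418, 1116, 682) = 2^2 × 3^2 × 5 × 11 × 13 × 31 = 797940.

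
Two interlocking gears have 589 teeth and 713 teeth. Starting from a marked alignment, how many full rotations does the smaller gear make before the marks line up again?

They are all back at their starting positions together after one LCM of the periods.
589 = 19 × 31
713 = 23 × 31
LCM(589, 713) = 19 × 23 × 31 = 13547.
Rotations for period 589: 13547 / 589 = 23.

23 rotations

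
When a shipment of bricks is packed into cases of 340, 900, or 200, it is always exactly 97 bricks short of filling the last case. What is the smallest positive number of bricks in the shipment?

Being 97 short of a full case of size k means N ≡ −97 (mod k), i.e. N + 97 is a multiple of each size.
340 = 2^2 × 5 × 17
900 = 2^2 × 3^2 × 5^2
200 = 2^3 × 5^2
LCM(340, 900, 200) = 2^3 × 3^2 × 5^2 × 17 = 30600.
Smallest positive N is 30600 − 97 = 30503.

30503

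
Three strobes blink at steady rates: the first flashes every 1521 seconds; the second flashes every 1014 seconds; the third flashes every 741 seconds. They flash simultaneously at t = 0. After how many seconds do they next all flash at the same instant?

We need the least common multiple of the intervals.
1521 = 3^2 × 13^2
1014 = 2 × 3 × 13^2
741 = 3 × 13 × 19
LCM(1521, 1014, 741) = 2 × 3^2 × 13^2 × 19 = 57798.

57798 seconds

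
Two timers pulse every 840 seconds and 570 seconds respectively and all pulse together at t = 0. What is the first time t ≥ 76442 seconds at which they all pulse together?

79800 seconds

Joint pulses occur at multiples of LCM(840, 570).
840 = 2^3 × 3 × 5 × 7
570 = 2 × 3 × 5 × 19
LCM(840, 570) = 2^3 × 3 × 5 × 7 × 19 = 15960.
Smallest multiple of 15960 that is ≥ 76442: ⌈76442/15960⌉ × 15960 = 5 × 15960 = 79800.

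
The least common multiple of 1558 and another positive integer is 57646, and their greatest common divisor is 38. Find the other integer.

gcd × lcm = product of the two integers, so the other integer is (38 × 57646) / 1558 = 1406.

1406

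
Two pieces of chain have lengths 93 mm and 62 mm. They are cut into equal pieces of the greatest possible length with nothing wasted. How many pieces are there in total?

5

Piece length = gcd(93, 62).
93 = 3 × 31
62 = 2 × 31
gcd(93, 62) = 31.
Total pieces = 93/31 + 62/31 = 3 + 2 = 5.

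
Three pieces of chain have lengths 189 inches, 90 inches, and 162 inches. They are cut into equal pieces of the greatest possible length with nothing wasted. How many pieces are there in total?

49

Piece length = gcd(189, 90, 162).
189 = 3^3 × 7
90 = 2 × 3^2 × 5
162 = 2 × 3^4
gcd(189, 90, 162) = 3^2 = 9.
Total pieces = 189/9 + 90/9 + 162/9 = 21 + 10 + 18 = 49.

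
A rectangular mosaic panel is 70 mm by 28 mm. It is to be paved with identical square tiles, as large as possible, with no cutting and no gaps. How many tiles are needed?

Tile side = gcd(70, 28).
70 = 2 × 5 × 7
28 = 2^2 × 7
gcd(70, 28) = 2 × 7 = 14.
Tiles: (70/14) × (28/14) = 5 × 2 = 10.

10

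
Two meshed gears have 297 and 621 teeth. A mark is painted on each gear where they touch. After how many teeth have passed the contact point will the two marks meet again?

They coincide at every common multiple of the periods; the first is the LCM.
297 = 3^3 × 11
621 = 3^3 × 23
LCM(297, 621) = 3^3 × 11 × 23 = 6831.

6831 teeth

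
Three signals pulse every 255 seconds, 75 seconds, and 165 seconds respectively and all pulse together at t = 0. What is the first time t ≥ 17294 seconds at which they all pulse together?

28050 seconds

Joint pulses occur at multiples of LCM(255, 75, 165).
255 = 3 × 5 × 17
75 = 3 × 5^2
165 = 3 × 5 × 11
LCM(255, 75, 165) = 3 × 5^2 × 11 × 17 = 14025.
Smallest multiple of 14025 that is ≥ 17294: ⌈17294/14025⌉ × 14025 = 2 × 14025 = 28050.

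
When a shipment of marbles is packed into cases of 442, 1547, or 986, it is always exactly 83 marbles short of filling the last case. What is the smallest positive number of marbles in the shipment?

89643

Being 83 short of a full case of size k means N ≡ −83 (mod k), i.e. N + 83 is a multiple of each size.
442 = 2 × 13 × 17
1547 = 7 × 13 × 17
986 = 2 × 17 × 29
LCM(442, 1547, 986) = 2 × 7 × 13 × 17 × 29 = 89726.
Smallest positive N is 89726 − 83 = 89643.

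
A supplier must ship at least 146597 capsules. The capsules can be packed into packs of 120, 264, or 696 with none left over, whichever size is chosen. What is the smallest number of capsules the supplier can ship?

153120

The number of capsules must be a common multiple of 120, 264, and 696, so a multiple of their LCM.
120 = 2^3 × 3 × 5
264 = 2^3 × 3 × 11
696 = 2^3 × 3 × 29
LCM(120, 264, 696) = 2^3 × 3 × 5 × 11 × 29 = 38280.
Smallest multiple of 38280 that is ≥ 146597: ⌈146597/38280⌉ × 38280 = 4 × 38280 = 153120.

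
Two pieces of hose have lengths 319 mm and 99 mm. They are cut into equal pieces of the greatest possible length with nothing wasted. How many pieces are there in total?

38

Piece length = gcd(319, 99).
319 = 11 × 29
99 = 3^2 × 11
gcd(319, 99) = 11.
Total pieces = 319/11 + 99/11 = 29 + 9 = 38.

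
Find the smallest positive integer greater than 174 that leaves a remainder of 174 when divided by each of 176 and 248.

5630

N − 174 must be a common multiple of 176 and 248.
176 = 2^4 × 11
248 = 2^3 × 31
LCM(176, 248) = 2^4 × 11 × 31 = 5456.
Smallest N > 174 is LCM + 174 = 5456 + 174 = 5630.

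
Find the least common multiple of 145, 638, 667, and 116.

146740

145 = 5 × 29
638 = 2 × 11 × 29
667 = 23 × 29
116 = 2^2 × 29
LCM(145, 638, 667, 116) = 2^2 × 5 × 11 × 23 × 29 = 146740.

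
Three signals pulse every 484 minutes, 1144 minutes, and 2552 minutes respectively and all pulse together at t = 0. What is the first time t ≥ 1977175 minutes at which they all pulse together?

2189616 minutes

Joint pulses occur at multiples of LCM(484, 1144, 2552).
484 = 2^2 × 11^2
1144 = 2^3 × 11 × 13
2552 = 2^3 × 11 × 29
LCM(484, 1144, 2552) = 2^3 × 11^2 × 13 × 29 = 364936.
Smallest multiple of 364936 that is ≥ 1977175: ⌈1977175/364936⌉ × 364936 = 6 × 364936 = 2189616.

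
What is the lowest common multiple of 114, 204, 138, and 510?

445740

114 = 2 × 3 × 19
204 = 2^2 × 3 × 17
138 = 2 × 3 × 23
510 = 2 × 3 × 5 × 17
LCM(114, 204, 138, 510) = 2^2 × 3 × 5 × 17 × 19 × 23 = 445740.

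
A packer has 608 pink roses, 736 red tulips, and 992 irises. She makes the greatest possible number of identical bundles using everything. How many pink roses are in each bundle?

Number of bundles = gcd(608, 736, 992).
608 = 2^5 × 19
736 = 2^5 × 23
992 = 2^5 × 31
gcd(608, 736, 992) = 2^5 = 32.
pink roses per bundle = 608 / 32 = 19.

19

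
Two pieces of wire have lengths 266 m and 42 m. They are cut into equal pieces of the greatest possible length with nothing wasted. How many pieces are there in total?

22

Piece length = gcd(266, 42).
266 = 2 × 7 × 19
42 = 2 × 3 × 7
gcd(266, 42) = 2 × 7 = 14.
Total pieces = 266/14 + 42/14 = 19 + 3 = 22.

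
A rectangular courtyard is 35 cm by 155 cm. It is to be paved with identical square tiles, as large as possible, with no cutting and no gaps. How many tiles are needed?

Tile side = gcd(35, 155).
35 = 5 × 7
155 = 5 × 31
gcd(35, 155) = 5.
Tiles: (35/5) × (155/5) = 7 × 31 = 217.

217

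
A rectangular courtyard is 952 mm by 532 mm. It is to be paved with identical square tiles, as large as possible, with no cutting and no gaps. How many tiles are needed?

646

Tile side = gcd(952, 532).
952 = 2^3 × 7 × 17
532 = 2^2 × 7 × 19
gcd(952, 532) = 2^2 × 7 = 28.
Tiles: (952/28) × (532/28) = 34 × 19 = 646.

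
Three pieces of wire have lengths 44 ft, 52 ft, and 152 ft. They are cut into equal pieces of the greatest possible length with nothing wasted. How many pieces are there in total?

Piece length = gcd(44, 52, 152).
44 = 2^2 × 11
52 = 2^2 × 13
152 = 2^3 × 19
gcd(44, 52, 152) = 2^2 = 4.
Total pieces = 44/4 + 52/4 + 152/4 = 11 + 13 + 38 = 62.

62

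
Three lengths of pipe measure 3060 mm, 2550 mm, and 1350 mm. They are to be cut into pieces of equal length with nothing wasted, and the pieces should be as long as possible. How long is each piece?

30 mm

Each piece length must divide every original length, so the longest possible is gcd(3060, 2550, 1350).
3060 = 2^2 × 3^2 × 5 × 17
2550 = 2 × 3 × 5^2 × 17
1350 = 2 × 3^3 × 5^2
gcd(3060, 2550, 1350) = 2 × 3 × 5 = 30.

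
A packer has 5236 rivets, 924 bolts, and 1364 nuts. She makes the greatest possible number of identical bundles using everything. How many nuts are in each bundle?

31

Number of bundles = gcd(5236, 924, 1364).
5236 = 2^2 × 7 × 11 × 17
924 = 2^2 × 3 × 7 × 11
1364 = 2^2 × 11 × 31
gcd(5236, 924, 1364) = 2^2 × 11 = 44.
nuts per bundle = 1364 / 44 = 31.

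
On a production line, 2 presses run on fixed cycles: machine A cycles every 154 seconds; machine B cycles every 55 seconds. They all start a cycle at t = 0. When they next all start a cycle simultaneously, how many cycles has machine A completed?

5 cycles

They are all back at their starting positions together after one LCM of the periods.
154 = 2 × 7 × 11
55 = 5 × 11
LCM(154, 55) = 2 × 5 × 7 × 11 = 770.
Cycles for period 154: 770 / 154 = 5.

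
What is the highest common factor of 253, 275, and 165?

11

253 = 11 × 23
275 = 5^2 × 11
165 = 3 × 5 × 11
gcd(253, 275, 165) = 11.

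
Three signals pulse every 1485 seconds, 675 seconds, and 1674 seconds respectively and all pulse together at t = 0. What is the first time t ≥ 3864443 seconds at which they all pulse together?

Joint pulses occur at multiples of LCM(1485, 675, 1674).
1485 = 3^3 × 5 × 11
675 = 3^3 × 5^2
1674 = 2 × 3^3 × 31
LCM(1485, 675, 1674) = 2 × 3^3 × 5^2 × 11 × 31 = 460350.
Smallest multiple of 460350 that is ≥ 3864443: ⌈3864443/460350⌉ × 460350 = 9 × 460350 = 4143150.

4143150 seconds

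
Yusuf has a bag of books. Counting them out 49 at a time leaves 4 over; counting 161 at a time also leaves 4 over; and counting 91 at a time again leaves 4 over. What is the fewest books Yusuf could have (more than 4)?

14655

N − 4 must be a common multiple of 49, 161, and 91.
49 = 7^2
161 = 7 × 23
91 = 7 × 13
LCM(49, 161, 91) = 7^2 × 13 × 23 = 14651.
Smallest N > 4 is LCM + 4 = 14651 + 4 = 14655.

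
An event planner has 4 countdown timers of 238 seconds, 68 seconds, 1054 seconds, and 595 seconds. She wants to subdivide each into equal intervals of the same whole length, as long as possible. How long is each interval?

17 seconds

The interval must divide each timer length; the longest such is the gcd.
238 = 2 × 7 × 17
68 = 2^2 × 17
1054 = 2 × 17 × 31
595 = 5 × 7 × 17
gcd(238, 68, 1054, 595) = 17.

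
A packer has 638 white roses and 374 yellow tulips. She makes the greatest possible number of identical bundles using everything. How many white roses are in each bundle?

29

Number of bundles = gcd(638, 374).
638 = 2 × 11 × 29
374 = 2 × 11 × 17
gcd(638, 374) = 2 × 11 = 22.
white roses per bundle = 638 / 22 = 29.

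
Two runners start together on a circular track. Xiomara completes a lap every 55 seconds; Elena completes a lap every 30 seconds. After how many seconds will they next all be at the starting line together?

They coincide at every common multiple of the periods; the first is the LCM.
55 = 5 × 11
30 = 2 × 3 × 5
LCM(55, 30) = 2 × 3 × 5 × 11 = 330.

330 seconds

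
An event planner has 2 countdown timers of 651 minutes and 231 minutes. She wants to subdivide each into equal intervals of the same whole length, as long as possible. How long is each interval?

21 minutes

By the Euclidean algorithm:
651 = 2 × 231 + 189
231 = 1 × 189 + 42
189 = 4 × 42 + 21
42 = 2 × 21 + 0
gcd(651, 231) = 21.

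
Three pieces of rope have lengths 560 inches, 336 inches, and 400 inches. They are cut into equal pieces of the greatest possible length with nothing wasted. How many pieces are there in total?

81

Piece length = gcd(560, 336, 400).
560 = 2^4 × 5 × 7
336 = 2^4 × 3 × 7
400 = 2^4 × 5^2
gcd(560, 336, 400) = 2^4 = 16.
Total pieces = 560/16 + 336/16 + 400/16 = 35 + 21 + 25 = 81.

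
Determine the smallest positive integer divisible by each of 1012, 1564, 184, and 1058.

791384

1012 = 2^2 × 11 × 23
1564 = 2^2 × 17 × 23
184 = 2^3 × 23
1058 = 2 × 23^2
LCM(1012, 1564, 184, 1058) = 2^3 × 11 × 17 × 23^2 = 791384.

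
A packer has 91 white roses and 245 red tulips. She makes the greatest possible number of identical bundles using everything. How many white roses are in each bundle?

13

Number of bundles = gcd(91, 245).
91 = 7 × 13
245 = 5 × 7^2
gcd(91, 245) = 7.
white roses per bundle = 91 / 7 = 13.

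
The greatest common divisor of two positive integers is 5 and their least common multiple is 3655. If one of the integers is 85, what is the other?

215

For two integers, gcd × lcm = product, so the other is (5 × 3655) / 85 = 18275 / 85 = 215.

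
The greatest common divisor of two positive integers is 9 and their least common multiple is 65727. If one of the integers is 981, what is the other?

For two integers, gcd × lcm = product, so the other is (9 × 65727) / 981 = 591543 / 981 = 603.

603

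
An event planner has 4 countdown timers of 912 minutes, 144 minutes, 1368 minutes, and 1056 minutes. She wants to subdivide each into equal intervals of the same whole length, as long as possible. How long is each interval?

24 minutes

The interval must divide each timer length; the longest such is the gcd.
912 = 2^4 × 3 × 19
144 = 2^4 × 3^2
1368 = 2^3 × 3^2 × 19
1056 = 2^5 × 3 × 11
gcd(912, 144, 1368, 1056) = 2^3 × 3 = 24.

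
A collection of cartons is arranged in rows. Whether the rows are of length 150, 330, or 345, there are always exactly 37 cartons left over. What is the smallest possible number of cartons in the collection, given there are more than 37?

N − 37 must be a common multiple of 150, 330, and 345.
150 = 2 × 3 × 5^2
330 = 2 × 3 × 5 × 11
345 = 3 × 5 × 23
LCM(150, 330, 345) = 2 × 3 × 5^2 × 11 × 23 = 37950.
Smallest N > 37 is LCM + 37 = 37950 + 37 = 37987.

37987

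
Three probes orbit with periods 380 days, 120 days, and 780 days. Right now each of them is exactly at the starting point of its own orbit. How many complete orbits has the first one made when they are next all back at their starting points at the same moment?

78 orbits

They are all back at their starting positions together after one LCM of the periods.
380 = 2^2 × 5 × 19
120 = 2^3 × 3 × 5
780 = 2^2 × 3 × 5 × 13
LCM(380, 120, 780) = 2^3 × 3 × 5 × 13 × 19 = 29640.
Orbits for period 380: 29640 / 380 = 78.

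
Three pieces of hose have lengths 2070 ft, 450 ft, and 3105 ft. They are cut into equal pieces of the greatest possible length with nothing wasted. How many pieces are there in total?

Piece length = gcd(2070, 450, 3105).
2070 = 2 × 3^2 × 5 × 23
450 = 2 × 3^2 × 5^2
3105 = 3^3 × 5 × 23
gcd(2070, 450, 3105) = 3^2 × 5 = 45.
Total pieces = 2070/45 + 450/45 + 3105/45 = 46 + 10 + 69 = 125.

125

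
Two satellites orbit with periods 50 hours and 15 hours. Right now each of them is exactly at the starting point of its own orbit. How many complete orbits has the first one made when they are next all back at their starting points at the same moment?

3 orbits

They are all back at their starting positions together after one LCM of the periods.
50 = 2 × 5^2
15 = 3 × 5
LCM(50, 15) = 2 × 3 × 5^2 = 150.
Orbits for period 50: 150 / 50 = 3.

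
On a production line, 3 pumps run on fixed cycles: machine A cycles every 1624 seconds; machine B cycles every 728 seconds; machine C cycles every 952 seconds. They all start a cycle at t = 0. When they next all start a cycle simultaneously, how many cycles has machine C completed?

377 cycles

The first common completion time is the LCM of the periods.
1624 = 2^3 × 7 × 29
728 = 2^3 × 7 × 13
952 = 2^3 × 7 × 17
LCM(1624, 728, 952) = 2^3 × 7 × 13 × 17 × 29 = 358904.
Cycles for period 952: 358904 / 952 = 377.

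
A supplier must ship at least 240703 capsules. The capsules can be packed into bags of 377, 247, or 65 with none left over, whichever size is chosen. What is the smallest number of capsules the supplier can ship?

250705

The number of capsules must be a common multiple of 377, 247, and 65, so a multiple of their LCM.
377 = 13 × 29
247 = 13 × 19
65 = 5 × 13
LCM(377, 247, 65) = 5 × 13 × 19 × 29 = 35815.
Smallest multiple of 35815 that is ≥ 240703: ⌈240703/35815⌉ × 35815 = 7 × 35815 = 250705.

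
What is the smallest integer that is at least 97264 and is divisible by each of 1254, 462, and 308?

105336

The integer must be a common multiple of 1254, 462, and 308, so a multiple of their LCM.
1254 = 2 × 3 × 11 × 19
462 = 2 × 3 × 7 × 11
308 = 2^2 × 7 × 11
LCM(1254, 462, 308) = 2^2 × 3 × 7 × 11 × 19 = 17556.
Smallest multiple of 17556 that is ≥ 97264: ⌈97264/17556⌉ × 17556 = 6 × 17556 = 105336.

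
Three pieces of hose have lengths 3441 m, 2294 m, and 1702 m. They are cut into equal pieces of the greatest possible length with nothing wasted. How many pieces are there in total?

Piece length = gcd(3441, 2294, 1702).
3441 = 3 × 31 × 37
2294 = 2 × 31 × 37
1702 = 2 × 23 × 37
gcd(3441, 2294, 1702) = 37.
Total pieces = 3441/37 + 2294/37 + 1702/37 = 93 + 62 + 46 = 201.

201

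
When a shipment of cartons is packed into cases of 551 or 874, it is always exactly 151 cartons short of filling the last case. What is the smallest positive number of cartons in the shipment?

25195

Being 151 short of a full case of size k means N ≡ −151 (mod k), i.e. N + 151 is a multiple of each size.
551 = 19 × 29
874 = 2 × 19 × 23
LCM(551, 874) = 2 × 19 × 23 × 29 = 25346.
Smallest positive N is 25346 − 151 = 25195.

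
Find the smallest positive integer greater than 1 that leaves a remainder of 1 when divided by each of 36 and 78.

N − 1 must be a common multiple of 36 and 78.
36 = 2^2 × 3^2
78 = 2 × 3 × 13
LCM(36, 78) = 2^2 × 3^2 × 13 = 468.
Smallest N > 1 is LCM + 1 = 468 + 1 = 469.

469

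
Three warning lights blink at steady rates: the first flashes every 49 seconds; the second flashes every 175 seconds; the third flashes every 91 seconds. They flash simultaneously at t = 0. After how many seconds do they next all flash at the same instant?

15925 seconds

They coincide at every common multiple of the periods; the first is the LCM.
49 = 7^2
175 = 5^2 × 7
91 = 7 × 13
LCM(49, 175, 91) = 5^2 × 7^2 × 13 = 15925.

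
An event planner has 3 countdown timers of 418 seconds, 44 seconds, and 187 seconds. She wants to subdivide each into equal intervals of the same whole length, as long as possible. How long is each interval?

11 seconds

The interval must divide each timer length; the longest such is the gcd.
418 = 2 × 11 × 19
44 = 2^2 × 11
187 = 11 × 17
gcd(418, 44, 187) = 11.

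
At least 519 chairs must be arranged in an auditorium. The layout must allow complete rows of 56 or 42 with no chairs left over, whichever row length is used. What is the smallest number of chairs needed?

672

The number of chairs must be a common multiple of 56 and 42, so a multiple of their LCM.
56 = 2^3 × 7
42 = 2 × 3 × 7
LCM(56, 42) = 2^3 × 3 × 7 = 168.
Smallest multiple of 168 that is ≥ 519: ⌈519/168⌉ × 168 = 4 × 168 = 672.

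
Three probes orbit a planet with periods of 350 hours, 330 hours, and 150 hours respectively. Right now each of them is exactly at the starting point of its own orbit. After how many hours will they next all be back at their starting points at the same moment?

11550 hours

We need the least common multiple of the intervals.
350 = 2 × 5^2 × 7
330 = 2 × 3 × 5 × 11
150 = 2 × 3 × 5^2
LCM(350, 330, 150) = 2 × 3 × 5^2 × 7 × 11 = 11550.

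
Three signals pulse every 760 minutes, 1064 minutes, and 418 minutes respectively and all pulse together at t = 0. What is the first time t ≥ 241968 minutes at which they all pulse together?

Joint pulses occur at multiples of LCM(760, 1064, 418).
760 = 2^3 × 5 × 19
1064 = 2^3 × 7 × 19
418 = 2 × 11 × 19
LCM(760, 1064, 418) = 2^3 × 5 × 7 × 11 × 19 = 58520.
Smallest multiple of 58520 that is ≥ 241968: ⌈241968/58520⌉ × 58520 = 5 × 58520 = 292600.

292600 minutes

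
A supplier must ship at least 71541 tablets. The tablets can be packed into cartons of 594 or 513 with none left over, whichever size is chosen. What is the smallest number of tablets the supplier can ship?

The number of tablets must be a common multiple of 594 and 513, so a multiple of their LCM.
594 = 2 × 3^3 × 11
513 = 3^3 × 19
LCM(594, 513) = 2 × 3^3 × 11 × 19 = 11286.
Smallest multiple of 11286 that is ≥ 71541: ⌈71541/11286⌉ × 11286 = 7 × 11286 = 79002.

79002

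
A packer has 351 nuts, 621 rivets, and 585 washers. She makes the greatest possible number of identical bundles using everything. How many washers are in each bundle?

Number of bundles = gcd(351, 621, 585).
351 = 3^3 × 13
621 = 3^3 × 23
585 = 3^2 × 5 × 13
gcd(351, 621, 585) = 3^2 = 9.
washers per bundle = 585 / 9 = 65.

65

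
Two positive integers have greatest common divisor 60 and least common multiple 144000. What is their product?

8640000

For any two positive integers, gcd × lcm = product = 60 × 144000 = 8640000.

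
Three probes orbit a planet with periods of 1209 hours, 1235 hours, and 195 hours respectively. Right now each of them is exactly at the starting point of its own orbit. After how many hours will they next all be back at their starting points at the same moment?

They coincide at every common multiple of the periods; the first is the LCM.
1209 = 3 × 13 × 31
1235 = 5 × 13 × 19
195 = 3 × 5 × 13
LCM(1209, 1235, 195) = 3 × 5 × 13 × 19 × 31 = 114855.

114855 hours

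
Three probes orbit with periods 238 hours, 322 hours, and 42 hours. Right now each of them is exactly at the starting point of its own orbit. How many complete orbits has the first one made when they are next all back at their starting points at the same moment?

69 orbits

The first common completion time is the LCM of the periods.
238 = 2 × 7 × 17
322 = 2 × 7 × 23
42 = 2 × 3 × 7
LCM(238, 322, 42) = 2 × 3 × 7 × 17 × 23 = 16422.
Orbits for period 238: 16422 / 238 = 69.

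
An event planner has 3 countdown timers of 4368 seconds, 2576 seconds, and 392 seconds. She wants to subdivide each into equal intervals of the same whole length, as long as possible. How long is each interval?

The interval must divide each timer length; the longest such is the gcd.
4368 = 2^4 × 3 × 7 × 13
2576 = 2^4 × 7 × 23
392 = 2^3 × 7^2
gcd(4368, 2576, 392) = 2^3 × 7 = 56.

56 seconds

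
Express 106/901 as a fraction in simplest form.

2/17

106 = 2 × 53
901 = 17 × 53
gcd(106, 901) = 53.
Divide numerator and denominator by 53: 106/901 = 2/17.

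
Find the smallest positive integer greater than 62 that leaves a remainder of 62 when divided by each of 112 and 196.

N − 62 must be a common multiple of 112 and 196.
112 = 2^4 × 7
196 = 2^2 × 7^2
LCM(112, 196) = 2^4 × 7^2 = 784.
Smallest N > 62 is LCM + 62 = 784 + 62 = 846.

846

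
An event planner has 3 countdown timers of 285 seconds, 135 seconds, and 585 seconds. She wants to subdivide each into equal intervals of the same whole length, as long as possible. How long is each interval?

The interval must divide each timer length; the longest such is the gcd.
285 = 3 × 5 × 19
135 = 3^3 × 5
585 = 3^2 × 5 × 13
gcd(285, 135, 585) = 3 × 5 = 15.

15 seconds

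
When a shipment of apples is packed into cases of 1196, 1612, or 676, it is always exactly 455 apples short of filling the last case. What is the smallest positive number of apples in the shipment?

481533

Being 455 short of a full case of size k means N ≡ −455 (mod k), i.e. N + 455 is a multiple of each size.
1196 = 2^2 × 13 × 23
1612 = 2^2 × 13 × 31
676 = 2^2 × 13^2
LCM(1196, 1612, 676) = 2^2 × 13^2 × 23 × 31 = 481988.
Smallest positive N is 481988 − 455 = 481533.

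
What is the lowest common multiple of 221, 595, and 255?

23205

221 = 13 × 17
595 = 5 × 7 × 17
255 = 3 × 5 × 17
LCM(221, 595, 255) = 3 × 5 × 7 × 13 × 17 = 23205.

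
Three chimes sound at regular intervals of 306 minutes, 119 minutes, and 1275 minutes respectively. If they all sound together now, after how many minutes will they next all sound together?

They coincide at every common multiple of the periods; the first is the LCM.
306 = 2 × 3^2 × 17
119 = 7 × 17
1275 = 3 × 5^2 × 17
LCM(306, 119, 1275) = 2 × 3^2 × 5^2 × 7 × 17 = 53550.

53550 minutes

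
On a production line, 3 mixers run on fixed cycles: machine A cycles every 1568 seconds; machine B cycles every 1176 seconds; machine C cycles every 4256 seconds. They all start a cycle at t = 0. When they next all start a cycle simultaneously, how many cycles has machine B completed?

76 cycles

All finish a whole number of cycles simultaneously at t = LCM of the periods.
1568 = 2^5 × 7^2
1176 = 2^3 × 3 × 7^2
4256 = 2^5 × 7 × 19
LCM(1568, 1176, 4256) = 2^5 × 3 × 7^2 × 19 = 89376.
Cycles for period 1176: 89376 / 1176 = 76.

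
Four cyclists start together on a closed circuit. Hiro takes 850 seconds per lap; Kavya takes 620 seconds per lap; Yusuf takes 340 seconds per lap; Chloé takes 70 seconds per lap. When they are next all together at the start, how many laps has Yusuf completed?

1085 laps

The first common completion time is the LCM of the periods.
850 = 2 × 5^2 × 17
620 = 2^2 × 5 × 31
340 = 2^2 × 5 × 17
70 = 2 × 5 × 7
LCM(850, 620, 340, 70) = 2^2 × 5^2 × 7 × 17 × 31 = 368900.
Laps for period 340: 368900 / 340 = 1085.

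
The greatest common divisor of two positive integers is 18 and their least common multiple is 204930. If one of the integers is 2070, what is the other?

For two integers, gcd × lcm = product, so the other is (18 × 204930) / 2070 = 3688740 / 2070 = 1782.

1782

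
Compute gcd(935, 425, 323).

17

935 = 5 × 11 × 17
425 = 5^2 × 17
323 = 17 × 19
gcd(935, 425, 323) = 17.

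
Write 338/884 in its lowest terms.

13/34

338 = 2 × 13^2
884 = 2^2 × 13 × 17
gcd(338, 884) = 2 × 13 = 26.
Divide numerator and denominator by 26: 338/884 = 13/34.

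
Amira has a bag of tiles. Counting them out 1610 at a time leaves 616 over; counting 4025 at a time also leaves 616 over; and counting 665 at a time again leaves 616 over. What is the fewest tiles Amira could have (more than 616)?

153566

N − 616 must be a common multiple of 1610, 4025, and 665.
1610 = 2 × 5 × 7 × 23
4025 = 5^2 × 7 × 23
665 = 5 × 7 × 19
LCM(1610, 4025, 665) = 2 × 5^2 × 7 × 19 × 23 = 152950.
Smallest N > 616 is LCM + 616 = 152950 + 616 = 153566.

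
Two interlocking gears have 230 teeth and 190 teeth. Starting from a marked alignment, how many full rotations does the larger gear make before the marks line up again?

19 rotations

All finish a whole number of cycles simultaneously at t = LCM of the periods.
230 = 2 × 5 × 23
190 = 2 × 5 × 19
LCM(230, 190) = 2 × 5 × 19 × 23 = 4370.
Rotations for period 230: 4370 / 230 = 19.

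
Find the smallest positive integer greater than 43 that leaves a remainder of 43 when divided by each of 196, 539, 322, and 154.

N − 43 must be a common multiple of 196, 539, 322, and 154.
196 = 2^2 × 7^2
539 = 7^2 × 11
322 = 2 × 7 × 23
154 = 2 × 7 × 11
LCM(196, 539, 322, 154) = 2^2 × 7^2 × 11 × 23 = 49588.
Smallest N > 43 is LCM + 43 = 49588 + 43 = 49631.

49631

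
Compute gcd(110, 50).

110 = 2 × 5 × 11
50 = 2 × 5^2
gcd(110, 50) = 2 × 5 = 10.

10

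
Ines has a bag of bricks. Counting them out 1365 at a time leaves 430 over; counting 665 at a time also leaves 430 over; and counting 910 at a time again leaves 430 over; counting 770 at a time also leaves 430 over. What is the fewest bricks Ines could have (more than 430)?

571000

N − 430 must be a common multiple of 1365, 665, 910, and 770.
1365 = 3 × 5 × 7 × 13
665 = 5 × 7 × 19
910 = 2 × 5 × 7 × 13
770 = 2 × 5 × 7 × 11
LCM(1365, 665, 910, 770) = 2 × 3 × 5 × 7 × 11 × 13 × 19 = 570570.
Smallest N > 430 is LCM + 430 = 570570 + 430 = 571000.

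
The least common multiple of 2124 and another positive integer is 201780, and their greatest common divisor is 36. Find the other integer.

gcd × lcm = product of the two integers, so the other integer is (36 × 201780) / 2124 = 3420.

3420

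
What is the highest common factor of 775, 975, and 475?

25

775 = 5^2 × 31
975 = 3 × 5^2 × 13
475 = 5^2 × 19
gcd(775, 975, 475) = 5^2 = 25.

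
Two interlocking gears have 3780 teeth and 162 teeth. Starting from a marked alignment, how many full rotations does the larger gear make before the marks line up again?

3 rotations

They are all back at their starting positions together after one LCM of the periods.
3780 = 2^2 × 3^3 × 5 × 7
162 = 2 × 3^4
LCM(3780, 162) = 2^2 × 3^4 × 5 × 7 = 11340.
Rotations for period 3780: 11340 / 3780 = 3.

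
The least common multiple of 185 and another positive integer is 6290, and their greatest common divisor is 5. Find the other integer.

170

gcd × lcm = product of the two integers, so the other integer is (5 × 6290) / 185 = 170.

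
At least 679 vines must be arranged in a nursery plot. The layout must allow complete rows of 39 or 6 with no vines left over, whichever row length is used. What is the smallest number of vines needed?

702

The number of vines must be a common multiple of 39 and 6, so a multiple of their LCM.
39 = 3 × 13
6 = 2 × 3
LCM(39, 6) = 2 × 3 × 13 = 78.
Smallest multiple of 78 that is ≥ 679: ⌈679/78⌉ × 78 = 9 × 78 = 702.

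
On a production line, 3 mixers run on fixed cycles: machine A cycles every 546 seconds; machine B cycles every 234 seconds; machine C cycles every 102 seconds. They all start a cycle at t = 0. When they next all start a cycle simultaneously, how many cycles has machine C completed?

273 cycles

All finish a whole number of cycles simultaneously at t = LCM of the periods.
546 = 2 × 3 × 7 × 13
234 = 2 × 3^2 × 13
102 = 2 × 3 × 17
LCM(546, 234, 102) = 2 × 3^2 × 7 × 13 × 17 = 27846.
Cycles for period 102: 27846 / 102 = 273.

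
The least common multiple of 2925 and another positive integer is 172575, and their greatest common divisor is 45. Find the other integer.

2655

gcd × lcm = product of the two integers, so the other integer is (45 × 172575) / 2925 = 2655.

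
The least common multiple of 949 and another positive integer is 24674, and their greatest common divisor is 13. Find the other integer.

338

gcd × lcm = product of the two integers, so the other integer is (13 × 24674) / 949 = 338.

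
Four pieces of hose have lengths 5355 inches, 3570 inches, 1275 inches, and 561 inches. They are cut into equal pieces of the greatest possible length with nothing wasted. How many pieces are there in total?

Piece length = gcd(5355, 3570, 1275, 561).
5355 = 3^2 × 5 × 7 × 17
3570 = 2 × 3 × 5 × 7 × 17
1275 = 3 × 5^2 × 17
561 = 3 × 11 × 17
gcd(5355, 3570, 1275, 561) = 3 × 17 = 51.
Total pieces = 5355/51 + 3570/51 + 1275/51 + 561/51 = 105 + 70 + 25 + 11 = 211.

211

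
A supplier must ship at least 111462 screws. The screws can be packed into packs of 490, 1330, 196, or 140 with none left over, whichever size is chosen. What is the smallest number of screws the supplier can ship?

The number of screws must be a common multiple of 490, 1330, 196, and 140, so a multiple of their LCM.
490 = 2 × 5 × 7^2
1330 = 2 × 5 × 7 × 19
196 = 2^2 × 7^2
140 = 2^2 × 5 × 7
LCM(490, 1330, 196, 140) = 2^2 × 5 × 7^2 × 19 = 18620.
Smallest multiple of 18620 that is ≥ 111462: ⌈111462/18620⌉ × 18620 = 6 × 18620 = 111720.

111720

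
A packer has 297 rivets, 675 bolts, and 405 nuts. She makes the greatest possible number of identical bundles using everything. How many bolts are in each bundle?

Number of bundles = gcd(297, 675, 405).
297 = 3^3 × 11
675 = 3^3 × 5^2
405 = 3^4 × 5
gcd(297, 675, 405) = 3^3 = 27.
bolts per bundle = 675 / 27 = 25.

25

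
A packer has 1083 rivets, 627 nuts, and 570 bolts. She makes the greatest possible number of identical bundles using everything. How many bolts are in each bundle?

Number of bundles = gcd(1083, 627, 570).
1083 = 3 × 19^2
627 = 3 × 11 × 19
570 = 2 × 3 × 5 × 19
gcd(1083, 627, 570) = 3 × 19 = 57.
bolts per bundle = 570 / 57 = 10.

10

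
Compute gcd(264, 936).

24

264 = 2^3 × 3 × 11
936 = 2^3 × 3^2 × 13
gcd(264, 936) = 2^3 × 3 = 24.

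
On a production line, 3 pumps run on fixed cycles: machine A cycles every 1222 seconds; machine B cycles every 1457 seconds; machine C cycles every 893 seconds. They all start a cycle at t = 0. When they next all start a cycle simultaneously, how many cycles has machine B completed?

494 cycles

All finish a whole number of cycles simultaneously at t = LCM of the periods.
1222 = 2 × 13 × 47
1457 = 31 × 47
893 = 19 × 47
LCM(1222, 1457, 893) = 2 × 13 × 19 × 31 × 47 = 719758.
Cycles for period 1457: 719758 / 1457 = 494.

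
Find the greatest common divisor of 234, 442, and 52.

26

234 = 2 × 3^2 × 13
442 = 2 × 13 × 17
52 = 2^2 × 13
gcd(234, 442, 52) = 2 × 13 = 26.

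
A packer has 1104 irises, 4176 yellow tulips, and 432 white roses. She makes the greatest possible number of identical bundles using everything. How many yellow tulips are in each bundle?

Number of bundles = gcd(1104, 4176, 432).
1104 = 2^4 × 3 × 23
4176 = 2^4 × 3^2 × 29
432 = 2^4 × 3^3
gcd(1104, 4176, 432) = 2^4 × 3 = 48.
yellow tulips per bundle = 4176 / 48 = 87.

87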